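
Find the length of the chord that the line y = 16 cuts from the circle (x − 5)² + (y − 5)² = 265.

24

Substitute y = 16:
x² − 10x − 119 = 0
x = 17 or x = −7, giving (17, 16) and (−7, 16).
Chord length = distance between (17, 16) and (−7, 16) = √576 = 24.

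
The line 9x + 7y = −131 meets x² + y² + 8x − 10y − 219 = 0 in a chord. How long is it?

Centre (−4, 5), r² = 260. Perpendicular distance d from centre to line = |130| / √130 = 130/√130.
Half the chord is √(r² − d²) = √(130), so the full chord is 2√130.

2√130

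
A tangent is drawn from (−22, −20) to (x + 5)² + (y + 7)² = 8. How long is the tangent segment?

The centre is (−5, −7) and r = 2√2. The square of the distance from P to the centre is 289 + 169 = 458.
Power of the point: PT² = |PO|² − r² = 450, so PT = 15√2.

15√2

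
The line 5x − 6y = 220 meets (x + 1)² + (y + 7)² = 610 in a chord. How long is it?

Substitute y = (−220 + 5x)/6:
61x² − 1708x + 9760 = 0  ⟹  x² − 28x + 160 = 0
x = 20 or x = 8, giving (20, −20) and (8, −30).
|(20, −20) − (8, −30)| = √((12)² + (10)²) = 2√61.

2√61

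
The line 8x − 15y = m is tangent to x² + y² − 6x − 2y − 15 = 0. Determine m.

m = −76 or m = 94

For a tangent, require d(centre, line) = r = 5.
|8·3 − 15·1 − m| / √289 = 5
|m − (9)| = 5·17, so m = 94 or m = −76.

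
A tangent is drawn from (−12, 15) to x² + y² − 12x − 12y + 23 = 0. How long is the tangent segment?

With centre O = (6, 6), |OP|² = 405 and r² = 49.
By the tangent–radius right angle, tangent length = √(|PO|² − r²) = √356 = 2√89.

2√89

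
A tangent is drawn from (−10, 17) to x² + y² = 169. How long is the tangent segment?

Centre (0, 0), r² = 169. |PO|² = (−10)² + (17)² = 389.
The tangent meets the radius at right angles, so tangent² = |PO|² − r² = 389 − 169 = 220.

2√55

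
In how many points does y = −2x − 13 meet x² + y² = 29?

0

Substituting the line into the circle gives 5x² + 52x + 140 = 0.
Discriminant = (52)² − 4·5·(140) = −96 < 0.
No real roots: the line does not meet the circle.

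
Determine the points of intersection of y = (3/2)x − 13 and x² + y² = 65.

Substitute y = (−26 + 3x)/2:
13x² − 156x + 416 = 0  ⟹  x² − 12x + 32 = 0
x = 8 or x = 4, giving (8, −1) and (4, −7).

(4, −7) and (8, −1)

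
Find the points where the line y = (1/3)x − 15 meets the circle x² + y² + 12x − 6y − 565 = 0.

(−15, −20) and (15, −10)

Substitute y = (−45 + x)/3:
10x² − 2250 = 0  ⟹  x² − 225 = 0
x = 15 or x = −15, giving (15, −10) and (−15, −20).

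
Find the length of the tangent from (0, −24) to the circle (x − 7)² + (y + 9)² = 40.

3√26

Centre (7, −9), r² = 40. |PO|² = (−7)² + (−15)² = 274.
By the tangent–radius right angle, tangent length = √(|PO|² − r²) = √234 = 3√26.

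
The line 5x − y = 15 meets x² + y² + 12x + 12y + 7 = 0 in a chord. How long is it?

The distance from (−6, −6) to the line is 39/√26, and r² = 65.
Half the chord is √(r² − d²) = √(13/2), so the full chord is √26.

√26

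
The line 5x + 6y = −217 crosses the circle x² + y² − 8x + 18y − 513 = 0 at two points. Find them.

Substitute y = (−217 − 5x)/6:
61x² + 1342x + 5185 = 0  ⟹  x² + 22x + 85 = 0
x = −5 or x = −17, giving (−5, −32) and (−17, −22).

(−17, −22) and (−5, −32)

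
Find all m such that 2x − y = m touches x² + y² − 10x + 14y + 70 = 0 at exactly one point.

m = 17 ± 2√5

For a tangent, require d(centre, line) = r = 2.
|2·5 − 1·(−7) − m| / √5 = 2
|m − (17)| = 2√5.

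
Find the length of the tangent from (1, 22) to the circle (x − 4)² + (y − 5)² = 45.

With centre O = (4, 5), |OP|² = 298 and r² = 45.
By the tangent–radius right angle, tangent length = √(|PO|² − r²) = √253.

√253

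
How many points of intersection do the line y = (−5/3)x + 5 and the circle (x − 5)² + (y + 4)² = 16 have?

2

d² = (5·5 + 3·(−4) − (15))²/34 = 2/17; r² = 16.
Since d² < r², the line cuts the circle twice.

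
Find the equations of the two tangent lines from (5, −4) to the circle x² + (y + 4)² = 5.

x + 2y = −3 and x − 2y = 13

A line y − (−4) = m(x − (5)) is tangent when its distance from (0, −4) is √5:
[m·(−5) − (0)]² = 5(m² + 1)
4m² − 1 = 0, so m = −1/2 or m = 1/2.
With m = −1/2: x + 2y = −3. With m = 1/2: x − 2y = 13.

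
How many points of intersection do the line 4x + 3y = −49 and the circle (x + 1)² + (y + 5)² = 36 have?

d² = (4·(−1) + 3·(−5) − (−49))²/25 = 36; r² = 36.
Since d² = r², the line is tangent.

1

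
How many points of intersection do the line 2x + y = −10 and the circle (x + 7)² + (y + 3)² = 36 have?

Centre (−7, −3), r² = 36. Distance² from centre to line = (−7)²/5 = 49/5.
Since d² < r², the line cuts the circle twice.

2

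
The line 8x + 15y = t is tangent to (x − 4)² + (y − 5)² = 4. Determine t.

Tangency holds when the distance from the centre (4, 5) to the line equals the radius 2:
|8·4 + 15·5 − t| / √289 = 2
|t − (107)| = 2·17, so t = 141 or t = 73.

t = 73 or t = 141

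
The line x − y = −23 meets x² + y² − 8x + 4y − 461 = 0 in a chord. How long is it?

11√2

Substitute y = x + 23:
2x² + 42x + 160 = 0  ⟹  x² + 21x + 80 = 0
x = −5 or x = −16, giving (−5, 18) and (−16, 7).
Chord length = distance between (−5, 18) and (−16, 7) = √242 = 11√2.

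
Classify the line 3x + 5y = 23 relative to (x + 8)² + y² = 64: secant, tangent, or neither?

neither

Centre (−8, 0), r² = 64. Distance² from centre to line = (−47)²/34 = 2209/34.
Since d² > r², the line lies outside the circle.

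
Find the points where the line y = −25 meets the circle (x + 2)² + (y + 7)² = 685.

From the line, y = −25. Substituting:
x² + 4x − 357 = 0
x = 17 or x = −21, giving (17, −25) and (−21, −25).

(−21, −25) and (17, −25)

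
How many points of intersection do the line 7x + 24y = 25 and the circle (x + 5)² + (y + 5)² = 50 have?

0

d² = (7·(−5) + 24·(−5) − (25))²/625 = 1296/25; r² = 50.
Since d² > r², the line lies outside the circle.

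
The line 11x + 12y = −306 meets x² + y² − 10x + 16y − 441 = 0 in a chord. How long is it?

Substitute y = (−306 − 11x)/12:
265x² + 3180x − 28620 = 0  ⟹  x² + 12x − 108 = 0
x = 6 or x = −18, giving (6, −31) and (−18, −9).
|(6, −31) − (−18, −9)| = √((24)² + (−22)²) = 2√265.

2√265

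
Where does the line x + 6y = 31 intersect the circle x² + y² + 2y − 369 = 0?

Express y = (31 − x)/6 and substitute into the circle:
37x² − 74x − 11951 = 0  ⟹  x² − 2x − 323 = 0
x = 19 or x = −17, giving (19, 2) and (−17, 8).

(−17, 8) and (19, 2)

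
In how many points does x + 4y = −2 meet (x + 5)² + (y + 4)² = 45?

2

Substituting the line into the circle gives 17x² + 132x − 124 = 0.
Discriminant = (132)² − 4·17·(−124) = 25856 > 0.
Two real roots: the line is a secant.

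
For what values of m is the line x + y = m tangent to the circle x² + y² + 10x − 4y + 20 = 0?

For a tangent, require d(centre, line) = r = 3.
|1·(−5) + 1·2 − m| / √2 = 3
|m − (−3)| = 3√2.

m = −3 ± 3√2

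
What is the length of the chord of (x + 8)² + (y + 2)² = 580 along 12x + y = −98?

4√145

From the line, y = −12x − 98. Substituting:
145x² + 2320x + 8700 = 0  ⟹  x² + 16x + 60 = 0
x = −6 or x = −10, giving (−6, −26) and (−10, 22).
|(−6, −26) − (−10, 22)| = √((4)² + (−48)²) = 4√145.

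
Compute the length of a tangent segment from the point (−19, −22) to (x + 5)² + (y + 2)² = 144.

2√113

The centre is (−5, −2) and r = 12. The square of the distance from P to the centre is 196 + 400 = 596.
Power of the point: PT² = |PO|² − r² = 452, so PT = 2√113.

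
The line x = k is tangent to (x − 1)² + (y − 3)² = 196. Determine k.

k = −13 or k = 15

The line touches the circle iff its distance from (1, 3) is 14:
|1·1 + 0·3 − k| / √1 = 14
|k − (1)| = 14, so k = 15 or k = −13.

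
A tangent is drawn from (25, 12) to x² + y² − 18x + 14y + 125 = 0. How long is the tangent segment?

Centre (9, −7), r² = 5. |PO|² = (16)² + (19)² = 617.
Power of the point: PT² = |PO|² − r² = 612, so PT = 6√17.

6√17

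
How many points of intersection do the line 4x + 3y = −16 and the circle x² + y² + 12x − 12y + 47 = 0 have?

2

Substituting the line into the circle gives 25x² + 380x + 1255 = 0.
Δ = 144400 − 125500 = 18900.
Two real roots: the line is a secant.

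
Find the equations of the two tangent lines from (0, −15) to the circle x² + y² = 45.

Write the tangent as mx − y + (−15 − m·(0)) = 0 and set its distance from the centre to 3√5:
[m·(0) − (15)]² = 45(m² + 1)
m² − 4 = 0, so m = 2 or m = −2.
With m = 2: 2x − y = 15. With m = −2: 2x + y = −15.

2x − y = 15 and 2x + y = −15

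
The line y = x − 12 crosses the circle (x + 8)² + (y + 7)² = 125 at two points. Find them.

Substitute y = x − 12:
2x² + 6x − 36 = 0  ⟹  x² + 3x − 18 = 0
x = 3 or x = −6, giving (3, −9) and (−6, −18).

(−6, −18) and (3, −9)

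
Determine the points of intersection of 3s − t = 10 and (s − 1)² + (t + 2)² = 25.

Express t = 3s − 10 and substitute into the circle:
10s² − 50s + 40 = 0  ⟹  s² − 5s + 4 = 0
s = 4 or s = 1, giving (4, 2) and (1, −7).

(1, −7) and (4, 2)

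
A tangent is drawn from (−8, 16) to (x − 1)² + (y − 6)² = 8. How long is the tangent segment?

The centre is (1, 6) and r = 2√2. The square of the distance from P to the centre is 81 + 100 = 181.
Power of the point: PT² = |PO|² − r² = 173, so PT = √173.

√173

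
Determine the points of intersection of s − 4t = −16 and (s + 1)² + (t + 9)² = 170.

Express t = (16 + s)/4 and substitute into the circle:
17s² + 136s = 0  ⟹  s² + 8s = 0
s = 0 or s = −8, giving (0, 4) and (−8, 2).

(−8, 2) and (0, 4)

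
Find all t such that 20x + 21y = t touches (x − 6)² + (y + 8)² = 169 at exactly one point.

Tangency holds when the distance from the centre (6, −8) to the line equals the radius 13:
|20·6 + 21·(−8) − t| / √841 = 13
|t − (−48)| = 13·29, so t = 329 or t = −425.

t = −425 or t = 329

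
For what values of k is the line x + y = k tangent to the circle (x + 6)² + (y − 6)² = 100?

The line touches the circle iff its distance from (−6, 6) is 10:
|1·(−6) + 1·6 − k| / √2 = 10
|k| = 10√2.

k = ±10√2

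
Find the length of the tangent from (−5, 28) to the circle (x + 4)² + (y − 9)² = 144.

√218

Centre (−4, 9), r² = 144. |PO|² = (−1)² + (19)² = 362.
By the tangent–radius right angle, tangent length = √(|PO|² − r²) = √218.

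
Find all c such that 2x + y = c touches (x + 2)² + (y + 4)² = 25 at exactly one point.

c = −8 ± 5√5

Tangency holds when the distance from the centre (−2, −4) to the line equals the radius 5:
|2·(−2) + 1·(−4) − c| / √5 = 5
|c − (−8)| = 5√5.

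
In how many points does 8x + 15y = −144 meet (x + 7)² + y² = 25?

Substituting the line into the circle gives 289x² + 5454x + 26136 = 0.
Discriminant = (5454)² − 4·289·(26136) = −467100 < 0.
No real roots: the line does not meet the circle.

0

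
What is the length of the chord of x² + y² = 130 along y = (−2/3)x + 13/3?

Centre (0, 0), r² = 130. Perpendicular distance d from centre to line = |−13| / √13 = 13/√13.
Chord = 2√(r² − d²) = 2·√(117) = 6√13.

6√13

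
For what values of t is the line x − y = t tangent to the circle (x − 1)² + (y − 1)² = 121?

Tangency holds when the distance from the centre (1, 1) to the line equals the radius 11:
|1·1 − 1·1 − t| / √2 = 11
|t| = 11√2.

t = ±11√2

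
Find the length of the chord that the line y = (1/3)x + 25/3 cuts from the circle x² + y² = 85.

3√10

From the line, y = (25 + x)/3. Substituting:
10x² + 50x − 140 = 0  ⟹  x² + 5x − 14 = 0
x = 2 or x = −7, giving (2, 9) and (−7, 6).
Chord length = distance between (2, 9) and (−7, 6) = √90 = 3√10.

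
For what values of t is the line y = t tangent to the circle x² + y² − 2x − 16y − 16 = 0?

t = −1 or t = 17

The line touches the circle iff its distance from (1, 8) is 9:
|0·1 + 1·8 − t| / √1 = 9
|t − (8)| = 9, so t = 17 or t = −1.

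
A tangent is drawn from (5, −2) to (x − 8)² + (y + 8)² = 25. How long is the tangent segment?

With centre O = (8, −8), |OP|² = 45 and r² = 25.
Power of the point: PT² = |PO|² − r² = 20, so PT = 2√5.

2√5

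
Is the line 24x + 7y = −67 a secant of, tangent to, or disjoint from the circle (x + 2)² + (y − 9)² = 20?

secant

Centre (−2, 9), r² = 20. Distance² from centre to line = (82)²/625 = 6724/625.
Since d² < r², the line cuts the circle twice.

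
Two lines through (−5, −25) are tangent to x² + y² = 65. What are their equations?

A line y − (−25) = m(x − (−5)) is tangent when its distance from (0, 0) is √65:
[m·(5) − (25)]² = 65(m² + 1)
4m² + 25m − 56 = 0, so m = −8 or m = 7/4.
Through (−5, −25) these give 8x + y = −65 and 7x − 4y = 65.

8x + y = −65 and 7x − 4y = 65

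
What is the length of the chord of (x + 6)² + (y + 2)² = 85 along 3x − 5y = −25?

The distance from (−6, −2) to the line is 17/√34, and r² = 85.
Half the chord is √(r² − d²) = √(153/2), so the full chord is 3√34.

3√34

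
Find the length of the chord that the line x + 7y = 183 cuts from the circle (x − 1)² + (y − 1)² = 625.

Centre (1, 1), r² = 625. Perpendicular distance d from centre to line = |−175| / √50 = 175/√50.
Chord = 2√(r² − d²) = 2·√(25/2) = 5√2.

5√2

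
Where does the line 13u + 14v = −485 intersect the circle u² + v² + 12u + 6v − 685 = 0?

From the line, v = (−485 − 13u)/14. Substituting:
365u² + 13870u + 60225 = 0  ⟹  u² + 38u + 165 = 0
u = −5 or u = −33, giving (−5, −30) and (−33, −4).

(−33, −4) and (−5, −30)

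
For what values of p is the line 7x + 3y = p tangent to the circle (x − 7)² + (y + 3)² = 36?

Tangency holds when the distance from the centre (7, −3) to the line equals the radius 6:
|7·7 + 3·(−3) − p| / √58 = 6
|p − (40)| = 6√58.

p = 40 ± 6√58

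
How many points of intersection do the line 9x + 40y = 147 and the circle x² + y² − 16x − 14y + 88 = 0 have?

Substituting the line into the circle gives 1681x² − 23206x + 80089 = 0.
Δ = 538518436 − 538518436 = 0.
A repeated root: the line is tangent.

1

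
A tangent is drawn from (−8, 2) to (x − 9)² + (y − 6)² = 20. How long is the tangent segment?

√285

Centre (9, 6), r² = 20. |PO|² = (−17)² + (−4)² = 305.
The tangent meets the radius at right angles, so tangent² = |PO|² − r² = 305 − 20 = 285.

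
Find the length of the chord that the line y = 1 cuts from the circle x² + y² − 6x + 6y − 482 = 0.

44

Substitute y = 1:
x² − 6x − 475 = 0
x = 25 or x = −19, giving (25, 1) and (−19, 1).
|(25, 1) − (−19, 1)| = √((44)² + (0)²) = 44.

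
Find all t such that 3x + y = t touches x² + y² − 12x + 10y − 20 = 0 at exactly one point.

t = 13 ± 9√10

For a tangent, require d(centre, line) = r = 9.
|3·6 + 1·(−5) − t| / √10 = 9
|t − (13)| = 9√10.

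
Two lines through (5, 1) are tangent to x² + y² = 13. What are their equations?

Write the tangent as mx − y + (1 − m·(5)) = 0 and set its distance from the centre to √13:
(−5m − (−1))² = 13(m² + 1)
6m² − 5m − 6 = 0, so m = 3/2 or m = −2/3.
Through (5, 1) these give 3x − 2y = 13 and 2x + 3y = 13.

3x − 2y = 13 and 2x + 3y = 13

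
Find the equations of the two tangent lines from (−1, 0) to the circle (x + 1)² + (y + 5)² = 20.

x + 2y = −1 and x − 2y = −1

A line y − (0) = m(x − (−1)) is tangent when its distance from (−1, −5) is 2√5:
(0m − (−5))² = 20(m² + 1)
4m² − 1 = 0, so m = −1/2 or m = 1/2.
With m = −1/2: x + 2y = −1. With m = 1/2: x − 2y = −1.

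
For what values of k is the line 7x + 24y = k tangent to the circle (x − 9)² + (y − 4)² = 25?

k = 34 or k = 284

The line touches the circle iff its distance from (9, 4) is 5:
|7·9 + 24·4 − k| / √625 = 5
|k − (159)| = 5·25, so k = 284 or k = 34.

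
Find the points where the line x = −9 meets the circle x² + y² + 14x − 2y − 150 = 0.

(−9, −13) and (−9, 15)

The line gives x = −9. Substituting into the circle:
y² − 2y − 195 = 0
y = 15 or y = −13, giving (−9, 15) and (−9, −13).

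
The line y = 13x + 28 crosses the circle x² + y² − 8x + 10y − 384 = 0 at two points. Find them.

Substitute y = 13x + 28:
170x² + 850x + 680 = 0  ⟹  x² + 5x + 4 = 0
x = −1 or x = −4, giving (−1, 15) and (−4, −24).

(−4, −24) and (−1, 15)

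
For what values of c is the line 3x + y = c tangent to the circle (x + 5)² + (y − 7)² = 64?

For a tangent, require d(centre, line) = r = 8.
|3·(−5) + 1·7 − c| / √10 = 8
|c − (−8)| = 8√10.

c = −8 ± 8√10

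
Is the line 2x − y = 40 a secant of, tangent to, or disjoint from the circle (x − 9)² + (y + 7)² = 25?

d² = (2·9 − 1·(−7) − (40))²/5 = 45; r² = 25.
Since d² > r², the line lies outside the circle.

disjoint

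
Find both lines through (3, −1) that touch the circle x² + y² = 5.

Write the tangent as mx − y + (−1 − m·(3)) = 0 and set its distance from the centre to √5:
[m·(−3) − (1)]² = 5(m² + 1)
2m² + 3m − 2 = 0, so m = −2 or m = 1/2.
With m = −2: 2x + y = 5. With m = 1/2: x − 2y = 5.

2x + y = 5 and x − 2y = 5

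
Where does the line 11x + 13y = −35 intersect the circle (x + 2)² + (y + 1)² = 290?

(−15, 10) and (11, −12)

From the line, y = (−35 − 11x)/13. Substituting:
290x² + 1160x − 47850 = 0  ⟹  x² + 4x − 165 = 0
x = 11 or x = −15, giving (11, −12) and (−15, 10).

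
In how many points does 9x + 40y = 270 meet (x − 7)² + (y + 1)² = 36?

Centre (7, −1), r² = 36. Distance² from centre to line = (−247)²/1681 = 61009/1681.
Since d² > r², the line lies outside the circle.

0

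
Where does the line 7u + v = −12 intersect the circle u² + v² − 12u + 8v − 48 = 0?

(−2, 2) and (0, −12)

Express v = −7u − 12 and substitute into the circle:
50u² + 100u = 0  ⟹  u² + 2u = 0
u = 0 or u = −2, giving (0, −12) and (−2, 2).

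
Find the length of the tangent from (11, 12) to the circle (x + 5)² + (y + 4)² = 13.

√499

The centre is (−5, −4) and r = √13. The square of the distance from P to the centre is 256 + 256 = 512.
By the tangent–radius right angle, tangent length = √(|PO|² − r²) = √499.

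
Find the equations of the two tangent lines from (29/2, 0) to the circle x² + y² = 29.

A line y − (0) = m(x − (29/2)) is tangent when its distance from (0, 0) is √29:
(−29/2m − (0))² = 29(m² + 1)
25m² − 4 = 0, so m = −2/5 or m = 2/5.
With m = −2/5: 2x + 5y = 29. With m = 2/5: 2x − 5y = 29.

2x + 5y = 29 and 2x − 5y = 29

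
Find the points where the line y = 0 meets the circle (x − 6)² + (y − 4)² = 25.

(3, 0) and (9, 0)

Substitute y = 0:
x² − 12x + 27 = 0
x = 9 or x = 3, giving (9, 0) and (3, 0).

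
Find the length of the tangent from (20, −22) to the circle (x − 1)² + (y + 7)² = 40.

√546

With centre O = (1, −7), |OP|² = 586 and r² = 40.
The tangent meets the radius at right angles, so tangent² = |PO|² − r² = 586 − 40 = 546.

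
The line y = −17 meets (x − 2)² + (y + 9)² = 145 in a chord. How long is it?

Centre (2, −9), r² = 145. Perpendicular distance d from centre to line = |8| / √1 = 8.
Half the chord is √(r² − d²) = √(81), so the full chord is 18.

18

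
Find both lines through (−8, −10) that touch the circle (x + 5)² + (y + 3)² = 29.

Let a tangent through (−8, −10) have slope m. Its distance from (−5, −3) must equal √29:
(3m − (7))² = 29(m² + 1)
10m² + 21m − 10 = 0, so m = 2/5 or m = −5/2.
With m = 2/5: 2x − 5y = 34. With m = −5/2: 5x + 2y = −60.

2x − 5y = 34 and 5x + 2y = −60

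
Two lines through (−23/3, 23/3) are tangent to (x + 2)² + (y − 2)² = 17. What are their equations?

x + 4y = 23 and 4x + y = −23

Let a tangent through (−23/3, 23/3) have slope m. Its distance from (−2, 2) must equal √17:
[m·(17/3) − (−17/3)]² = 17(m² + 1)
4m² + 17m + 4 = 0, so m = −1/4 or m = −4.
With m = −1/4: x + 4y = 23. With m = −4: 4x + y = −23.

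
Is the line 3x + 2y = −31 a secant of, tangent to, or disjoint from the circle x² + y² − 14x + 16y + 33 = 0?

disjoint

Centre (7, −8), r² = 80. Distance² from centre to line = (36)²/13 = 1296/13.
Since d² > r², the line lies outside the circle.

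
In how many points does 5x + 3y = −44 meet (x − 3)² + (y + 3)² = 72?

Substituting the line into the circle gives 34x² + 296x + 658 = 0.
Δ = 87616 − 89488 = −1872.
No real roots: the line does not meet the circle.

0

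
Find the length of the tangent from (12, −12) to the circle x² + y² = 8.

2√70

With centre O = (0, 0), |OP|² = 288 and r² = 8.
By the tangent–radius right angle, tangent length = √(|PO|² − r²) = √280 = 2√70.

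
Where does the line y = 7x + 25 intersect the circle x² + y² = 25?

(−4, −3) and (−3, 4)

From the line, y = 7x + 25. Substituting:
50x² + 350x + 600 = 0  ⟹  x² + 7x + 12 = 0
x = −3 or x = −4, giving (−3, 4) and (−4, −3).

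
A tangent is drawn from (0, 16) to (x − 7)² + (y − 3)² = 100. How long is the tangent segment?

With centre O = (7, 3), |OP|² = 218 and r² = 100.
Power of the point: PT² = |PO|² − r² = 118, so PT = √118.

√118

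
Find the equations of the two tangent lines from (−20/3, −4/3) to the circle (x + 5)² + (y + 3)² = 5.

Let a tangent through (−20/3, −4/3) have slope m. Its distance from (−5, −3) must equal √5:
[m·(5/3) − (−5/3)]² = 5(m² + 1)
2m² − 5m + 2 = 0, so m = 1/2 or m = 2.
With m = 1/2: x − 2y = −4. With m = 2: 2x − y = −12.

x − 2y = −4 and 2x − y = −12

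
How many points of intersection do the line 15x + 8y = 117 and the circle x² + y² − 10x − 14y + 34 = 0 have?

2

d² = (15·5 + 8·7 − (117))²/289 = 196/289; r² = 40.
Since d² < r², the line cuts the circle twice.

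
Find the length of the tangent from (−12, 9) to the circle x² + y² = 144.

9

The centre is (0, 0) and r = 12. The square of the distance from P to the centre is 144 + 81 = 225.
Power of the point: PT² = |PO|² − r² = 81, so PT = 9.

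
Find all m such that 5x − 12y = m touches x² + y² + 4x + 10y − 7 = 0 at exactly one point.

m = −28 or m = 128

Tangency holds when the distance from the centre (−2, −5) to the line equals the radius 6:
|5·(−2) − 12·(−5) − m| / √169 = 6
|m − (50)| = 6·13, so m = 128 or m = −28.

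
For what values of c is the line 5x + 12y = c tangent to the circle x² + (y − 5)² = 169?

Tangency holds when the distance from the centre (0, 5) to the line equals the radius 13:
|5·0 + 12·5 − c| / √169 = 13
|c − (60)| = 13·13, so c = 229 or c = −109.

c = −109 or c = 229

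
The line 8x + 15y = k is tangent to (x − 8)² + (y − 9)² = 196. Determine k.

The line touches the circle iff its distance from (8, 9) is 14:
|8·8 + 15·9 − k| / √289 = 14
|k − (199)| = 14·17, so k = 437 or k = −39.

k = −39 or k = 437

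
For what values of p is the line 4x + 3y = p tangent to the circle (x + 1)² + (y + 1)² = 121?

p = −62 or p = 48

Tangency holds when the distance from the centre (−1, −1) to the line equals the radius 11:
|4·(−1) + 3·(−1) − p| / √25 = 11
|p − (−7)| = 11·5, so p = 48 or p = −62.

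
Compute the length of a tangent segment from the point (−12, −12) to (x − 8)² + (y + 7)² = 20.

9√5

Centre (8, −7), r² = 20. |PO|² = (−20)² + (−5)² = 425.
Power of the point: PT² = |PO|² − r² = 405, so PT = 9√5.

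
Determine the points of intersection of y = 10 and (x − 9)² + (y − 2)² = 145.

Express y = 10 and substitute into the circle:
x² − 18x = 0
x = 18 or x = 0, giving (18, 10) and (0, 10).

(0, 10) and (18, 10)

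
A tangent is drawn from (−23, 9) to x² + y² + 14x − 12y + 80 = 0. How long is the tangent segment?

With centre O = (−7, 6), |OP|² = 265 and r² = 5.
Power of the point: PT² = |PO|² − r² = 260, so PT = 2√65.

2√65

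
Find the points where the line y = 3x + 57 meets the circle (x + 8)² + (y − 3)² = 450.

(−23, −12) and (−11, 24)

Substitute y = 3x + 57:
10x² + 340x + 2530 = 0  ⟹  x² + 34x + 253 = 0
x = −11 or x = −23, giving (−11, 24) and (−23, −12).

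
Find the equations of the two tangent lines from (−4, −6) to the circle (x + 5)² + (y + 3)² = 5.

x + 2y = −16 and 2x − y = −2

Write the tangent as mx − y + (−6 − m·(−4)) = 0 and set its distance from the centre to √5:
[m·(−1) − (3)]² = 5(m² + 1)
2m² − 3m − 2 = 0, so m = −1/2 or m = 2.
Through (−4, −6) these give x + 2y = −16 and 2x − y = −2.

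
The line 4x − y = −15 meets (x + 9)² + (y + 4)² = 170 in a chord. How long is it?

6√17

Substitute y = 4x + 15:
17x² + 170x + 272 = 0  ⟹  x² + 10x + 16 = 0
x = −2 or x = −8, giving (−2, 7) and (−8, −17).
|(−2, 7) − (−8, −17)| = √((6)² + (24)²) = 6√17.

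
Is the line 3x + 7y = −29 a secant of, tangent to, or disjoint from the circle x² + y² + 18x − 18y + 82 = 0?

secant

Substituting the line into the circle gives 58x² + 1434x + 8513 = 0.
Discriminant = (1434)² − 4·58·(8513) = 81340 > 0.
Two real roots: the line is a secant.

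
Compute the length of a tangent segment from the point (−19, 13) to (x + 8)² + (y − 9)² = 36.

√101

With centre O = (−8, 9), |OP|² = 137 and r² = 36.
Power of the point: PT² = |PO|² − r² = 101, so PT = √101.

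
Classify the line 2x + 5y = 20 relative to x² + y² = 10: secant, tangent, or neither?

neither

d² = (2·0 + 5·0 − (20))²/29 = 400/29; r² = 10.
Since d² > r², the line lies outside the circle.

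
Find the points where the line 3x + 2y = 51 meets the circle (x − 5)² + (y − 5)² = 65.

Substitute y = (51 − 3x)/2:
13x² − 286x + 1521 = 0  ⟹  x² − 22x + 117 = 0
x = 13 or x = 9, giving (13, 6) and (9, 12).

(9, 12) and (13, 6)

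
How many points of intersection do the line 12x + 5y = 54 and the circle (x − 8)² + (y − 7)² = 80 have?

Substituting the line into the circle gives 169x² − 856x − 39 = 0.
Discriminant = (−856)² − 4·169·(−39) = 759100 > 0.
Two real roots: the line is a secant.

2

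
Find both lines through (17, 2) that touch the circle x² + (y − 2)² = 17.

A line y − (2) = m(x − (17)) is tangent when its distance from (0, 2) is √17:
[m·(−17) − (0)]² = 17(m² + 1)
16m² − 1 = 0, so m = −1/4 or m = 1/4.
With m = −1/4: x + 4y = 25. With m = 1/4: x − 4y = 9.

x + 4y = 25 and x − 4y = 9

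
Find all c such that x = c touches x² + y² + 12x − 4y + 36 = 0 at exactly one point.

c = −8 or c = −4

For a tangent, require d(centre, line) = r = 2.
|1·(−6) + 0·2 − c| / √1 = 2
|c − (−6)| = 2, so c = −4 or c = −8.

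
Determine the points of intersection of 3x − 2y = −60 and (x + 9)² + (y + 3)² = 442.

Express y = (60 + 3x)/2 and substitute into the circle:
13x² + 468x + 2912 = 0  ⟹  x² + 36x + 224 = 0
x = −8 or x = −28, giving (−8, 18) and (−28, −12).

(−28, −12) and (−8, 18)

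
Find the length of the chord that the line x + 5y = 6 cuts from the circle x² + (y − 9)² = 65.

Centre (0, 9), r² = 65. Perpendicular distance d from centre to line = |39| / √26 = 39/√26.
Chord = 2√(r² − d²) = 2·√(13/2) = √26.

√26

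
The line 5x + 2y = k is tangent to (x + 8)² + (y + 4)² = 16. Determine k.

k = −48 ± 4√29

Tangency holds when the distance from the centre (−8, −4) to the line equals the radius 4:
|5·(−8) + 2·(−4) − k| / √29 = 4
|k − (−48)| = 4√29.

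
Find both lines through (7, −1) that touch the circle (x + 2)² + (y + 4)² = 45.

x + 2y = 5 and 2x − y = 15

A line y − (−1) = m(x − (7)) is tangent when its distance from (−2, −4) is 3√5:
(−9m − (−3))² = 45(m² + 1)
2m² − 3m − 2 = 0, so m = −1/2 or m = 2.
Through (7, −1) these give x + 2y = 5 and 2x − y = 15.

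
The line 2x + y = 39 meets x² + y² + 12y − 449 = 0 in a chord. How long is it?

From the line, y = −2x + 39. Substituting:
5x² − 180x + 1540 = 0  ⟹  x² − 36x + 308 = 0
x = 22 or x = 14, giving (22, −5) and (14, 11).
|(22, −5) − (14, 11)| = √((8)² + (−16)²) = 8√5.

8√5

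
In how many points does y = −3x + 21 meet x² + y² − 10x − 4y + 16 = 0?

2

Substituting the line into the circle gives 10x² − 124x + 373 = 0.
Δ = 15376 − 14920 = 456.
Two real roots: the line is a secant.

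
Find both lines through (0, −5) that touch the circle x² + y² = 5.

Write the tangent as mx − y + (−5 − m·(0)) = 0 and set its distance from the centre to √5:
(0m − (5))² = 5(m² + 1)
m² − 4 = 0, so m = 2 or m = −2.
Through (0, −5) these give 2x − y = 5 and 2x + y = −5.

2x − y = 5 and 2x + y = −5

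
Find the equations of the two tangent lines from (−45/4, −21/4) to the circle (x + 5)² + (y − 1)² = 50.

A line y − (−21/4) = m(x − (−45/4)) is tangent when its distance from (−5, 1) is 5√2:
[m·(25/4) − (25/4)]² = 50(m² + 1)
7m² + 50m + 7 = 0, so m = −7 or m = −1/7.
With m = −7: 7x + y = −84. With m = −1/7: x + 7y = −48.

7x + y = −84 and x + 7y = −48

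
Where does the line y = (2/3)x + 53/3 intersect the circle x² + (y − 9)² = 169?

From the line, y = (53 + 2x)/3. Substituting:
13x² + 104x − 845 = 0  ⟹  x² + 8x − 65 = 0
x = 5 or x = −13, giving (5, 21) and (−13, 9).

(−13, 9) and (5, 21)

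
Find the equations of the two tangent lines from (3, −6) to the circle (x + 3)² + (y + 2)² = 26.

Write the tangent as mx − y + (−6 − m·(3)) = 0 and set its distance from the centre to √26:
[m·(−6) − (4)]² = 26(m² + 1)
5m² + 24m − 5 = 0, so m = 1/5 or m = −5.
With m = 1/5: x − 5y = 33. With m = −5: 5x + y = 9.

x − 5y = 33 and 5x + y = 9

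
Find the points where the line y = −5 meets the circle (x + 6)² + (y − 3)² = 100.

(−12, −5) and (0, −5)

Express y = −5 and substitute into the circle:
x² + 12x = 0
x = 0 or x = −12, giving (0, −5) and (−12, −5).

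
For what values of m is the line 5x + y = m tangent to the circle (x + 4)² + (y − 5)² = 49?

m = −15 ± 7√26

Tangency holds when the distance from the centre (−4, 5) to the line equals the radius 7:
|5·(−4) + 1·5 − m| / √26 = 7
|m − (−15)| = 7√26.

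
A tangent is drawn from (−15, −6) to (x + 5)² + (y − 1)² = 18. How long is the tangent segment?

Centre (−5, 1), r² = 18. |PO|² = (−10)² + (−7)² = 149.
By the tangent–radius right angle, tangent length = √(|PO|² − r²) = √131.

√131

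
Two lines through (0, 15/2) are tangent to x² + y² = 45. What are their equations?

x + 2y = 15 and x − 2y = −15

A line y − (15/2) = m(x − (0)) is tangent when its distance from (0, 0) is 3√5:
[m·(0) − (−15/2)]² = 45(m² + 1)
4m² − 1 = 0, so m = −1/2 or m = 1/2.
Through (0, 15/2) these give x + 2y = 15 and x − 2y = −15.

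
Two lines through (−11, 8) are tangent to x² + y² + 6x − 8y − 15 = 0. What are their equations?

A line y − (8) = m(x − (−11)) is tangent when its distance from (−3, 4) is 2√10:
[m·(8) − (−4)]² = 40(m² + 1)
3m² + 8m − 3 = 0, so m = −3 or m = 1/3.
With m = −3: 3x + y = −25. With m = 1/3: x − 3y = −35.

3x + y = −25 and x − 3y = −35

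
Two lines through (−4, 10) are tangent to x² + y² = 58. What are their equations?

7x − 3y = −58 and 3x + 7y = 58

Let a tangent through (−4, 10) have slope m. Its distance from (0, 0) must equal √58:
[m·(4) − (−10)]² = 58(m² + 1)
21m² − 40m − 21 = 0, so m = 7/3 or m = −3/7.
Through (−4, 10) these give 7x − 3y = −58 and 3x + 7y = 58.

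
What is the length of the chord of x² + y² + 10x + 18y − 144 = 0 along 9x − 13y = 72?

The distance from (−5, −9) to the line is 0/√250, and r² = 250.
Half the chord is √(r² − d²) = √(250), so the full chord is 10√10.

10√10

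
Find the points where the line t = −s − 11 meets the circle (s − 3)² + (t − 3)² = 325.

From the line, t = −s − 11. Substituting:
2s² + 22s − 120 = 0  ⟹  s² + 11s − 60 = 0
s = 4 or s = −15, giving (4, −15) and (−15, 4).

(−15, 4) and (4, −15)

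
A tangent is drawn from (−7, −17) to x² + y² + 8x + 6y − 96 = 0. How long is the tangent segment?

Centre (−4, −3), r² = 121. |PO|² = (−3)² + (−14)² = 205.
Power of the point: PT² = |PO|² − r² = 84, so PT = 2√21.

2√21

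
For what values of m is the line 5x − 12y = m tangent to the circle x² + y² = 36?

For a tangent, require d(centre, line) = r = 6.
|5·0 − 12·0 − m| / √169 = 6
|m| = 6·13, so m = 78 or m = −78.

m = −78 or m = 78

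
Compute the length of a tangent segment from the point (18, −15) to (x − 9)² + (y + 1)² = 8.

Centre (9, −1), r² = 8. |PO|² = (9)² + (−14)² = 277.
The tangent meets the radius at right angles, so tangent² = |PO|² − r² = 277 − 8 = 269.

√269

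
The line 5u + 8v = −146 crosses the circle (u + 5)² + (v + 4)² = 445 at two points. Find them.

From the line, v = (−146 − 5u)/8. Substituting:
89u² + 1780u − 13884 = 0  ⟹  u² + 20u − 156 = 0
u = 6 or u = −26, giving (6, −22) and (−26, −2).

(−26, −2) and (6, −22)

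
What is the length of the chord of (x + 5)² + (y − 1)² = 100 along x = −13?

Centre (−5, 1), r² = 100. Perpendicular distance d from centre to line = |8| / √1 = 8.
Half the chord is √(r² − d²) = √(36), so the full chord is 12.

12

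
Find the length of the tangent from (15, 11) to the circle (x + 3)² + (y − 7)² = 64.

With centre O = (−3, 7), |OP|² = 340 and r² = 64.
The tangent meets the radius at right angles, so tangent² = |PO|² − r² = 340 − 64 = 276.

2√69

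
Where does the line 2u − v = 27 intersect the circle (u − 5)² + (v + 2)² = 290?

(4, −19) and (18, 9)

Express v = 2u − 27 and substitute into the circle:
5u² − 110u + 360 = 0  ⟹  u² − 22u + 72 = 0
u = 18 or u = 4, giving (18, 9) and (4, −19).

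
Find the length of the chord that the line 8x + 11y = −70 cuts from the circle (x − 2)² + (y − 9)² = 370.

Substitute y = (−70 − 8x)/11:
185x² + 2220x − 15725 = 0  ⟹  x² + 12x − 85 = 0
x = 5 or x = −17, giving (5, −10) and (−17, 6).
|(5, −10) − (−17, 6)| = √((22)² + (−16)²) = 2√185.

2√185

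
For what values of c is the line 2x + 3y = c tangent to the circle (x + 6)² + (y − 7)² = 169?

c = 9 ± 13√13

The line touches the circle iff its distance from (−6, 7) is 13:
|2·(−6) + 3·7 − c| / √13 = 13
|c − (9)| = 13√13.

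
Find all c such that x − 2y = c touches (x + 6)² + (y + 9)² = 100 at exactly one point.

c = 12 ± 10√5

Tangency holds when the distance from the centre (−6, −9) to the line equals the radius 10:
|1·(−6) − 2·(−9) − c| / √5 = 10
|c − (12)| = 10√5.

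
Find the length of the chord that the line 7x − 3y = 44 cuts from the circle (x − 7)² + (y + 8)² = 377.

The distance from (7, −8) to the line is 29/√58, and r² = 377.
Chord = 2√(r² − d²) = 2·√(725/2) = 5√58.

5√58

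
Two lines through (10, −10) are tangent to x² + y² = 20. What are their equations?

2x + y = 10 and x + 2y = −10

Let a tangent through (10, −10) have slope m. Its distance from (0, 0) must equal 2√5:
(−10m − (10))² = 20(m² + 1)
2m² + 5m + 2 = 0, so m = −2 or m = −1/2.
Through (10, −10) these give 2x + y = 10 and x + 2y = −10.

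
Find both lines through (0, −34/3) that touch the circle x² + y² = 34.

Write the tangent as mx − y + (−34/3 − m·(0)) = 0 and set its distance from the centre to √34:
(0m − (34/3))² = 34(m² + 1)
9m² − 25 = 0, so m = 5/3 or m = −5/3.
With m = 5/3: 5x − 3y = 34. With m = −5/3: 5x + 3y = −34.

5x − 3y = 34 and 5x + 3y = −34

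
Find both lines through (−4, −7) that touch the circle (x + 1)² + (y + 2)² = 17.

x − 4y = 24 and 4x + y = −23

A line y − (−7) = m(x − (−4)) is tangent when its distance from (−1, −2) is √17:
(3m − (5))² = 17(m² + 1)
4m² + 15m − 4 = 0, so m = 1/4 or m = −4.
With m = 1/4: x − 4y = 24. With m = −4: 4x + y = −23.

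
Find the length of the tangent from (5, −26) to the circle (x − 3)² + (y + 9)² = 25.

The centre is (3, −9) and r = 5. The square of the distance from P to the centre is 4 + 289 = 293.
Power of the point: PT² = |PO|² − r² = 268, so PT = 2√67.

2√67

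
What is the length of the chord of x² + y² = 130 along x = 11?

The line gives x = 11. Substituting into the circle:
y² − 9 = 0
y = 3 or y = −3, giving (11, 3) and (11, −3).
Chord length = distance between (11, 3) and (11, −3) = √36 = 6.

6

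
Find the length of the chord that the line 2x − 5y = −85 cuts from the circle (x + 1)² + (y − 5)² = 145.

Substitute y = (85 + 2x)/5:
29x² + 290x = 0  ⟹  x² + 10x = 0
x = 0 or x = −10, giving (0, 17) and (−10, 13).
Chord length = distance between (0, 17) and (−10, 13) = √116 = 2√29.

2√29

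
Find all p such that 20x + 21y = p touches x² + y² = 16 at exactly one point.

p = −116 or p = 116

For a tangent, require d(centre, line) = r = 4.
|20·0 + 21·0 − p| / √841 = 4
|p| = 4·29, so p = 116 or p = −116.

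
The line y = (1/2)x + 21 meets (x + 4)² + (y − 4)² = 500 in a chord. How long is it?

From the line, y = (42 + x)/2. Substituting:
5x² + 100x − 780 = 0  ⟹  x² + 20x − 156 = 0
x = 6 or x = −26, giving (6, 24) and (−26, 8).
|(6, 24) − (−26, 8)| = √((32)² + (16)²) = 16√5.

16√5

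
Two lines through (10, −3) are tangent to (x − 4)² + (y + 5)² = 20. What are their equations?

A line y − (−3) = m(x − (10)) is tangent when its distance from (4, −5) is 2√5:
(−6m − (−2))² = 20(m² + 1)
2m² − 3m − 2 = 0, so m = 2 or m = −1/2.
Through (10, −3) these give 2x − y = 23 and x + 2y = 4.

2x − y = 23 and x + 2y = 4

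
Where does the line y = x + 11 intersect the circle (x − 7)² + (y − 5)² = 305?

Express y = x + 11 and substitute into the circle:
2x² − 2x − 220 = 0  ⟹  x² − x − 110 = 0
x = 11 or x = −10, giving (11, 22) and (−10, 1).

(−10, 1) and (11, 22)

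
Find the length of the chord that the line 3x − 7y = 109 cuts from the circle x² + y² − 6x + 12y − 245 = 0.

From the line, y = (−109 + 3x)/7. Substituting:
58x² − 696x − 9280 = 0  ⟹  x² − 12x − 160 = 0
x = 20 or x = −8, giving (20, −7) and (−8, −19).
|(20, −7) − (−8, −19)| = √((28)² + (12)²) = 4√58.

4√58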